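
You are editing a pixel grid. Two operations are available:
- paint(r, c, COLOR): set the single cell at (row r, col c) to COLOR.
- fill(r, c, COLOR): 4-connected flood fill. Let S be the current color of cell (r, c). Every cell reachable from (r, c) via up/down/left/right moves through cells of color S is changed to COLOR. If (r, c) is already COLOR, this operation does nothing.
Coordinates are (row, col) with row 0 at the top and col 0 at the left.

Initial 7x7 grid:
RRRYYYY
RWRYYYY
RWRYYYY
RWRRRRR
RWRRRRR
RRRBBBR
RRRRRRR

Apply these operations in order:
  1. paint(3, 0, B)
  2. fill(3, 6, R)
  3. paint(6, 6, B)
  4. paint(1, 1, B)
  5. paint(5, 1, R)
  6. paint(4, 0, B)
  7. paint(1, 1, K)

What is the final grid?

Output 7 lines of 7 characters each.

After op 1 paint(3,0,B):
RRRYYYY
RWRYYYY
RWRYYYY
BWRRRRR
RWRRRRR
RRRBBBR
RRRRRRR
After op 2 fill(3,6,R) [0 cells changed]:
RRRYYYY
RWRYYYY
RWRYYYY
BWRRRRR
RWRRRRR
RRRBBBR
RRRRRRR
After op 3 paint(6,6,B):
RRRYYYY
RWRYYYY
RWRYYYY
BWRRRRR
RWRRRRR
RRRBBBR
RRRRRRB
After op 4 paint(1,1,B):
RRRYYYY
RBRYYYY
RWRYYYY
BWRRRRR
RWRRRRR
RRRBBBR
RRRRRRB
After op 5 paint(5,1,R):
RRRYYYY
RBRYYYY
RWRYYYY
BWRRRRR
RWRRRRR
RRRBBBR
RRRRRRB
After op 6 paint(4,0,B):
RRRYYYY
RBRYYYY
RWRYYYY
BWRRRRR
BWRRRRR
RRRBBBR
RRRRRRB
After op 7 paint(1,1,K):
RRRYYYY
RKRYYYY
RWRYYYY
BWRRRRR
BWRRRRR
RRRBBBR
RRRRRRB

Answer: RRRYYYY
RKRYYYY
RWRYYYY
BWRRRRR
BWRRRRR
RRRBBBR
RRRRRRB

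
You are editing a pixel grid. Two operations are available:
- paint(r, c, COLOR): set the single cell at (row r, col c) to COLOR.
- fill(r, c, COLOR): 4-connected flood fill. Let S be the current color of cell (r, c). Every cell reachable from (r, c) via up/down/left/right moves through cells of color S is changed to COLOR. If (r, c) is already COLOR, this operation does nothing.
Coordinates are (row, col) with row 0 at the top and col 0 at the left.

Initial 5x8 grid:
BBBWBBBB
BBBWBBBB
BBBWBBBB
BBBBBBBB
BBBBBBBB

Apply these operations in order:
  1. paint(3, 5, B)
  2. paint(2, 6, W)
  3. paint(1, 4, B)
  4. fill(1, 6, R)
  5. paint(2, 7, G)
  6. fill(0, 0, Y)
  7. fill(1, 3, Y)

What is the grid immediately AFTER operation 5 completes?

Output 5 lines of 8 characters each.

Answer: RRRWRRRR
RRRWRRRR
RRRWRRWG
RRRRRRRR
RRRRRRRR

Derivation:
After op 1 paint(3,5,B):
BBBWBBBB
BBBWBBBB
BBBWBBBB
BBBBBBBB
BBBBBBBB
After op 2 paint(2,6,W):
BBBWBBBB
BBBWBBBB
BBBWBBWB
BBBBBBBB
BBBBBBBB
After op 3 paint(1,4,B):
BBBWBBBB
BBBWBBBB
BBBWBBWB
BBBBBBBB
BBBBBBBB
After op 4 fill(1,6,R) [36 cells changed]:
RRRWRRRR
RRRWRRRR
RRRWRRWR
RRRRRRRR
RRRRRRRR
After op 5 paint(2,7,G):
RRRWRRRR
RRRWRRRR
RRRWRRWG
RRRRRRRR
RRRRRRRR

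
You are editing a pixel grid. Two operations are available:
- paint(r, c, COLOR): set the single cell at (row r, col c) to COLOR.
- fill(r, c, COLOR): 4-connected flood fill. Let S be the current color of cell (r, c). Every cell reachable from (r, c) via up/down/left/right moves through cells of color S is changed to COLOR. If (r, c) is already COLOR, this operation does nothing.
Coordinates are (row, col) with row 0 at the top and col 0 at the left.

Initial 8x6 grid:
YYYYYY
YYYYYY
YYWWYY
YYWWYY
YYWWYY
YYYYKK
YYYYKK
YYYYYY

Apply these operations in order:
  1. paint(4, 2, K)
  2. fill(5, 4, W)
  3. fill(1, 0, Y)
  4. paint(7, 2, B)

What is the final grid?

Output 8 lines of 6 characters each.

Answer: YYYYYY
YYYYYY
YYWWYY
YYWWYY
YYKWYY
YYYYWW
YYYYWW
YYBYYY

Derivation:
After op 1 paint(4,2,K):
YYYYYY
YYYYYY
YYWWYY
YYWWYY
YYKWYY
YYYYKK
YYYYKK
YYYYYY
After op 2 fill(5,4,W) [4 cells changed]:
YYYYYY
YYYYYY
YYWWYY
YYWWYY
YYKWYY
YYYYWW
YYYYWW
YYYYYY
After op 3 fill(1,0,Y) [0 cells changed]:
YYYYYY
YYYYYY
YYWWYY
YYWWYY
YYKWYY
YYYYWW
YYYYWW
YYYYYY
After op 4 paint(7,2,B):
YYYYYY
YYYYYY
YYWWYY
YYWWYY
YYKWYY
YYYYWW
YYYYWW
YYBYYY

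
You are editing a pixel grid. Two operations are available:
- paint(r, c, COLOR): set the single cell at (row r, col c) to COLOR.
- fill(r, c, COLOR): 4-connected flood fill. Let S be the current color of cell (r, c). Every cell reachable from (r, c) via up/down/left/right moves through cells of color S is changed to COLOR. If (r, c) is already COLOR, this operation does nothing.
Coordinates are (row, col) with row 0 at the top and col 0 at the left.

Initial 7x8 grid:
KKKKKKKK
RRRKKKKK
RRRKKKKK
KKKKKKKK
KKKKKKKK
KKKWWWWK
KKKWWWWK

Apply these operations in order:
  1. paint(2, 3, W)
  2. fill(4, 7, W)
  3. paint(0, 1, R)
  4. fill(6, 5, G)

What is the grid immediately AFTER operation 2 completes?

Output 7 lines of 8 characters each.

After op 1 paint(2,3,W):
KKKKKKKK
RRRKKKKK
RRRWKKKK
KKKKKKKK
KKKKKKKK
KKKWWWWK
KKKWWWWK
After op 2 fill(4,7,W) [41 cells changed]:
WWWWWWWW
RRRWWWWW
RRRWWWWW
WWWWWWWW
WWWWWWWW
WWWWWWWW
WWWWWWWW

Answer: WWWWWWWW
RRRWWWWW
RRRWWWWW
WWWWWWWW
WWWWWWWW
WWWWWWWW
WWWWWWWW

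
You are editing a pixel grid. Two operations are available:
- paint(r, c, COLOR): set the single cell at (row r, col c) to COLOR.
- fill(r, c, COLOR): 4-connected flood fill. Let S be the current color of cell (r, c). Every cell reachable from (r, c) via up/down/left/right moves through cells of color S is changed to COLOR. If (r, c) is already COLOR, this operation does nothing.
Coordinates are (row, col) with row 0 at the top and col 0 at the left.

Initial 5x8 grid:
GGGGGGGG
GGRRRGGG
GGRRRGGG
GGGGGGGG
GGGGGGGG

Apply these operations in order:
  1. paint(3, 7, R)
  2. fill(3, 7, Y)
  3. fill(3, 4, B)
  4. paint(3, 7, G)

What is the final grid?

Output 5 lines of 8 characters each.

After op 1 paint(3,7,R):
GGGGGGGG
GGRRRGGG
GGRRRGGG
GGGGGGGR
GGGGGGGG
After op 2 fill(3,7,Y) [1 cells changed]:
GGGGGGGG
GGRRRGGG
GGRRRGGG
GGGGGGGY
GGGGGGGG
After op 3 fill(3,4,B) [33 cells changed]:
BBBBBBBB
BBRRRBBB
BBRRRBBB
BBBBBBBY
BBBBBBBB
After op 4 paint(3,7,G):
BBBBBBBB
BBRRRBBB
BBRRRBBB
BBBBBBBG
BBBBBBBB

Answer: BBBBBBBB
BBRRRBBB
BBRRRBBB
BBBBBBBG
BBBBBBBB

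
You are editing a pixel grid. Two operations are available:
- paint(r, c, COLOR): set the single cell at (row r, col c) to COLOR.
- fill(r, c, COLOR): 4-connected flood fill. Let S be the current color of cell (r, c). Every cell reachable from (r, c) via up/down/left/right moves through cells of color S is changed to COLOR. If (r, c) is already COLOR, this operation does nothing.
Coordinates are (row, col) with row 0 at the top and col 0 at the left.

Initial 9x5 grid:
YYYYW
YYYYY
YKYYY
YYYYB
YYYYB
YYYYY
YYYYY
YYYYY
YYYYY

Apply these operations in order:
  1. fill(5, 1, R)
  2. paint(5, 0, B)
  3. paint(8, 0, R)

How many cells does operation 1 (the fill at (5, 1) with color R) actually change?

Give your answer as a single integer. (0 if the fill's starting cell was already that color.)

After op 1 fill(5,1,R) [41 cells changed]:
RRRRW
RRRRR
RKRRR
RRRRB
RRRRB
RRRRR
RRRRR
RRRRR
RRRRR

Answer: 41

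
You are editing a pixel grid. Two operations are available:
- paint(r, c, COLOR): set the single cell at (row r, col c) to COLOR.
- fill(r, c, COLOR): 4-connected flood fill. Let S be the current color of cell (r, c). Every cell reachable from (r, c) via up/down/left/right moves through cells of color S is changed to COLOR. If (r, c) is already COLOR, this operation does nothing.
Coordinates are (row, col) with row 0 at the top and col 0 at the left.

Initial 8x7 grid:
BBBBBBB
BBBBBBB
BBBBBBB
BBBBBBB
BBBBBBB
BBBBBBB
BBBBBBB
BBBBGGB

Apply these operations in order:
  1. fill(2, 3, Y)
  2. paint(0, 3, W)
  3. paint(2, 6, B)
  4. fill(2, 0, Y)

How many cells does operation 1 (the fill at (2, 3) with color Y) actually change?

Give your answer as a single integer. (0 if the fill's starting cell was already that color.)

Answer: 54

Derivation:
After op 1 fill(2,3,Y) [54 cells changed]:
YYYYYYY
YYYYYYY
YYYYYYY
YYYYYYY
YYYYYYY
YYYYYYY
YYYYYYY
YYYYGGY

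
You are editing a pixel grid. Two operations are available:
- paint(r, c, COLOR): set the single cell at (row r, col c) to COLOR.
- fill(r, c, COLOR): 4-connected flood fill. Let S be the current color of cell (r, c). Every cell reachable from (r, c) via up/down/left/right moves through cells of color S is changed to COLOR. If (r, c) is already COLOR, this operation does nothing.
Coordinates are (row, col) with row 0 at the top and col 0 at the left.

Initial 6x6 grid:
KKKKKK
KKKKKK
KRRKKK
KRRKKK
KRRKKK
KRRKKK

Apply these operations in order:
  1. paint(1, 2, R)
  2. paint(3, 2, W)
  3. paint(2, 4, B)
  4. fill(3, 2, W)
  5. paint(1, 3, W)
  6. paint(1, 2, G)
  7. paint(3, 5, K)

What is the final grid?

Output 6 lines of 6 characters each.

After op 1 paint(1,2,R):
KKKKKK
KKRKKK
KRRKKK
KRRKKK
KRRKKK
KRRKKK
After op 2 paint(3,2,W):
KKKKKK
KKRKKK
KRRKKK
KRWKKK
KRRKKK
KRRKKK
After op 3 paint(2,4,B):
KKKKKK
KKRKKK
KRRKBK
KRWKKK
KRRKKK
KRRKKK
After op 4 fill(3,2,W) [0 cells changed]:
KKKKKK
KKRKKK
KRRKBK
KRWKKK
KRRKKK
KRRKKK
After op 5 paint(1,3,W):
KKKKKK
KKRWKK
KRRKBK
KRWKKK
KRRKKK
KRRKKK
After op 6 paint(1,2,G):
KKKKKK
KKGWKK
KRRKBK
KRWKKK
KRRKKK
KRRKKK
After op 7 paint(3,5,K):
KKKKKK
KKGWKK
KRRKBK
KRWKKK
KRRKKK
KRRKKK

Answer: KKKKKK
KKGWKK
KRRKBK
KRWKKK
KRRKKK
KRRKKK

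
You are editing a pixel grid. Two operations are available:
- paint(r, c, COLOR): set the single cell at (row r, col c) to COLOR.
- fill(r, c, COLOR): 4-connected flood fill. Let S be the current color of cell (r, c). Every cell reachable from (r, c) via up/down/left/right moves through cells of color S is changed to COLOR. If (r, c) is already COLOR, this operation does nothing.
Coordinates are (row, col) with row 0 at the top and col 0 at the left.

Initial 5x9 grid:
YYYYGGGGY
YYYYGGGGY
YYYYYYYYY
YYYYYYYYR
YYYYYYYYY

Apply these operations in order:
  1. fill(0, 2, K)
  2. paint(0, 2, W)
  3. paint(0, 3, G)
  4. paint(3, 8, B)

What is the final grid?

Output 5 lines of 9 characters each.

After op 1 fill(0,2,K) [36 cells changed]:
KKKKGGGGK
KKKKGGGGK
KKKKKKKKK
KKKKKKKKR
KKKKKKKKK
After op 2 paint(0,2,W):
KKWKGGGGK
KKKKGGGGK
KKKKKKKKK
KKKKKKKKR
KKKKKKKKK
After op 3 paint(0,3,G):
KKWGGGGGK
KKKKGGGGK
KKKKKKKKK
KKKKKKKKR
KKKKKKKKK
After op 4 paint(3,8,B):
KKWGGGGGK
KKKKGGGGK
KKKKKKKKK
KKKKKKKKB
KKKKKKKKK

Answer: KKWGGGGGK
KKKKGGGGK
KKKKKKKKK
KKKKKKKKB
KKKKKKKKK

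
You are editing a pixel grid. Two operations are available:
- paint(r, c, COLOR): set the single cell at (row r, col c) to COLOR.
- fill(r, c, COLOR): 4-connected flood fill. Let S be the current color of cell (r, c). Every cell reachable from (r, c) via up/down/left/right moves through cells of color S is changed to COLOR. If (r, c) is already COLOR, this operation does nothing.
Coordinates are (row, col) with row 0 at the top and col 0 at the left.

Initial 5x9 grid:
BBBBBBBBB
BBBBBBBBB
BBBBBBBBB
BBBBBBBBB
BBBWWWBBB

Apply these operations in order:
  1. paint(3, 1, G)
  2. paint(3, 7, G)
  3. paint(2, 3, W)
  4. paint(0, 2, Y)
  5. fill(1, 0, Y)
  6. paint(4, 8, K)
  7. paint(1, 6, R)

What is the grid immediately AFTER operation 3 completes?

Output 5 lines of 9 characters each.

After op 1 paint(3,1,G):
BBBBBBBBB
BBBBBBBBB
BBBBBBBBB
BGBBBBBBB
BBBWWWBBB
After op 2 paint(3,7,G):
BBBBBBBBB
BBBBBBBBB
BBBBBBBBB
BGBBBBBGB
BBBWWWBBB
After op 3 paint(2,3,W):
BBBBBBBBB
BBBBBBBBB
BBBWBBBBB
BGBBBBBGB
BBBWWWBBB

Answer: BBBBBBBBB
BBBBBBBBB
BBBWBBBBB
BGBBBBBGB
BBBWWWBBB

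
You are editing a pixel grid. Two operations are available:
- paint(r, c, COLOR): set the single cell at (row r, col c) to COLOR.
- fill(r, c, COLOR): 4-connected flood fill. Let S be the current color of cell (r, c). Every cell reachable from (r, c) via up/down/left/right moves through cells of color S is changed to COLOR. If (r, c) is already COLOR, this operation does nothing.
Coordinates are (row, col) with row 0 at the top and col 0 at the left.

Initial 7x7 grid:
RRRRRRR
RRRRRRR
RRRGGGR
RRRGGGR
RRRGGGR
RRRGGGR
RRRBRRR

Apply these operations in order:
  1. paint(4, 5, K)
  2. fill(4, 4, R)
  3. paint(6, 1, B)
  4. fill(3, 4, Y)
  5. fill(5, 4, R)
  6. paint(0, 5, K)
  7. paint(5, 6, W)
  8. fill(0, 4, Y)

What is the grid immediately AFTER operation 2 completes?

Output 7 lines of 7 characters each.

Answer: RRRRRRR
RRRRRRR
RRRRRRR
RRRRRRR
RRRRRKR
RRRRRRR
RRRBRRR

Derivation:
After op 1 paint(4,5,K):
RRRRRRR
RRRRRRR
RRRGGGR
RRRGGGR
RRRGGKR
RRRGGGR
RRRBRRR
After op 2 fill(4,4,R) [11 cells changed]:
RRRRRRR
RRRRRRR
RRRRRRR
RRRRRRR
RRRRRKR
RRRRRRR
RRRBRRR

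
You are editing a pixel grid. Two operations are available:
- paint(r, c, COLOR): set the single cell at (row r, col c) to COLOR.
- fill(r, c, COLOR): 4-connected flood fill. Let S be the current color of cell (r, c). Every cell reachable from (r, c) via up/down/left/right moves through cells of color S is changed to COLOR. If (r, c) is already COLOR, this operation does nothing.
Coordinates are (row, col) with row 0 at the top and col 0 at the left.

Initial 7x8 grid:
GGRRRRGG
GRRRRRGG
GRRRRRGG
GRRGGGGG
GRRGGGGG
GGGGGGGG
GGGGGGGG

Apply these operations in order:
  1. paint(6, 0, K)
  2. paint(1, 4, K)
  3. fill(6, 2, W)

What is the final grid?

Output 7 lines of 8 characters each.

After op 1 paint(6,0,K):
GGRRRRGG
GRRRRRGG
GRRRRRGG
GRRGGGGG
GRRGGGGG
GGGGGGGG
KGGGGGGG
After op 2 paint(1,4,K):
GGRRRRGG
GRRRKRGG
GRRRRRGG
GRRGGGGG
GRRGGGGG
GGGGGGGG
KGGGGGGG
After op 3 fill(6,2,W) [37 cells changed]:
WWRRRRWW
WRRRKRWW
WRRRRRWW
WRRWWWWW
WRRWWWWW
WWWWWWWW
KWWWWWWW

Answer: WWRRRRWW
WRRRKRWW
WRRRRRWW
WRRWWWWW
WRRWWWWW
WWWWWWWW
KWWWWWWW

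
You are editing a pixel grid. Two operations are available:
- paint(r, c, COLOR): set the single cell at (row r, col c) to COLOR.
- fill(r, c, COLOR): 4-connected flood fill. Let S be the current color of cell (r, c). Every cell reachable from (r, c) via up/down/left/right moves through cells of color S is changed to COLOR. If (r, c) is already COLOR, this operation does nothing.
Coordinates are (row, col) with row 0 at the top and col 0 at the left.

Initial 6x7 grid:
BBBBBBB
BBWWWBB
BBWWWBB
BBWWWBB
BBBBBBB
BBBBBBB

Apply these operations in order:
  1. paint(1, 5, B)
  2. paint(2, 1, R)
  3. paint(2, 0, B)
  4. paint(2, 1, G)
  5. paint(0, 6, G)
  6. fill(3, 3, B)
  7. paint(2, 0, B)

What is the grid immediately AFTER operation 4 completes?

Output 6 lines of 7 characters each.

After op 1 paint(1,5,B):
BBBBBBB
BBWWWBB
BBWWWBB
BBWWWBB
BBBBBBB
BBBBBBB
After op 2 paint(2,1,R):
BBBBBBB
BBWWWBB
BRWWWBB
BBWWWBB
BBBBBBB
BBBBBBB
After op 3 paint(2,0,B):
BBBBBBB
BBWWWBB
BRWWWBB
BBWWWBB
BBBBBBB
BBBBBBB
After op 4 paint(2,1,G):
BBBBBBB
BBWWWBB
BGWWWBB
BBWWWBB
BBBBBBB
BBBBBBB

Answer: BBBBBBB
BBWWWBB
BGWWWBB
BBWWWBB
BBBBBBB
BBBBBBB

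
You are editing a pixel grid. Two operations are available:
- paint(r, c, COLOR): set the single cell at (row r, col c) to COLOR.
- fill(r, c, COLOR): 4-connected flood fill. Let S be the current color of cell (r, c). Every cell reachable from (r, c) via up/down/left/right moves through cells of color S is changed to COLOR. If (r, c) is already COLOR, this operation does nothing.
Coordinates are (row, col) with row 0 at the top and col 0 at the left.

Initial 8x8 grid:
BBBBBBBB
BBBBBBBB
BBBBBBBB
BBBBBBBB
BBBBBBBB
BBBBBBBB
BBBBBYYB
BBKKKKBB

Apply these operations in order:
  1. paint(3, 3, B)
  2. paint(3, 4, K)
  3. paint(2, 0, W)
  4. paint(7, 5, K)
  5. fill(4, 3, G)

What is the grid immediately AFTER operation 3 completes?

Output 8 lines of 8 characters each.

After op 1 paint(3,3,B):
BBBBBBBB
BBBBBBBB
BBBBBBBB
BBBBBBBB
BBBBBBBB
BBBBBBBB
BBBBBYYB
BBKKKKBB
After op 2 paint(3,4,K):
BBBBBBBB
BBBBBBBB
BBBBBBBB
BBBBKBBB
BBBBBBBB
BBBBBBBB
BBBBBYYB
BBKKKKBB
After op 3 paint(2,0,W):
BBBBBBBB
BBBBBBBB
WBBBBBBB
BBBBKBBB
BBBBBBBB
BBBBBBBB
BBBBBYYB
BBKKKKBB

Answer: BBBBBBBB
BBBBBBBB
WBBBBBBB
BBBBKBBB
BBBBBBBB
BBBBBBBB
BBBBBYYB
BBKKKKBB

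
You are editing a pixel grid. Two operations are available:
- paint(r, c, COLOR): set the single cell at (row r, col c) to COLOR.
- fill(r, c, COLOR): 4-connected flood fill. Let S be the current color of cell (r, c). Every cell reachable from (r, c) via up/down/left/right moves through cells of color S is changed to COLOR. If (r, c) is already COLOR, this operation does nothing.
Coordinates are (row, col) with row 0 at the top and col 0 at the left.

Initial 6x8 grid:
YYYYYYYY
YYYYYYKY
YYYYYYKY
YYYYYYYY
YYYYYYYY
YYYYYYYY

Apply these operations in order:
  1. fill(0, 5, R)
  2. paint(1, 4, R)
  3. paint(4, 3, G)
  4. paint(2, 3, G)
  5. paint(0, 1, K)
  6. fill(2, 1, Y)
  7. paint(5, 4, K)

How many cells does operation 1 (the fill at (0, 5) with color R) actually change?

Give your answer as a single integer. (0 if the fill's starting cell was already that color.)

Answer: 46

Derivation:
After op 1 fill(0,5,R) [46 cells changed]:
RRRRRRRR
RRRRRRKR
RRRRRRKR
RRRRRRRR
RRRRRRRR
RRRRRRRR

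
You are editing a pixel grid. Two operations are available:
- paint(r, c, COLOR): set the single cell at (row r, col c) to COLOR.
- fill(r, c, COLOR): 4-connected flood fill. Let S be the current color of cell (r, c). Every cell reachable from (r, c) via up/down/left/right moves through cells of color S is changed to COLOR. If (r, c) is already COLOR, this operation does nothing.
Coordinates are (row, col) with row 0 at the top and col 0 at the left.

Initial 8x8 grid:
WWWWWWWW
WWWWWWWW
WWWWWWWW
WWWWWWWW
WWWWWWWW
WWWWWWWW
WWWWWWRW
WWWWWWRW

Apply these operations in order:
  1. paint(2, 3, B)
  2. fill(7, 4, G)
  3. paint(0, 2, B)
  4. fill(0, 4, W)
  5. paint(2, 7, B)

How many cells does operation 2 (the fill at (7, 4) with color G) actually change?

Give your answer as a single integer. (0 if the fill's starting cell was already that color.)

After op 1 paint(2,3,B):
WWWWWWWW
WWWWWWWW
WWWBWWWW
WWWWWWWW
WWWWWWWW
WWWWWWWW
WWWWWWRW
WWWWWWRW
After op 2 fill(7,4,G) [61 cells changed]:
GGGGGGGG
GGGGGGGG
GGGBGGGG
GGGGGGGG
GGGGGGGG
GGGGGGGG
GGGGGGRG
GGGGGGRG

Answer: 61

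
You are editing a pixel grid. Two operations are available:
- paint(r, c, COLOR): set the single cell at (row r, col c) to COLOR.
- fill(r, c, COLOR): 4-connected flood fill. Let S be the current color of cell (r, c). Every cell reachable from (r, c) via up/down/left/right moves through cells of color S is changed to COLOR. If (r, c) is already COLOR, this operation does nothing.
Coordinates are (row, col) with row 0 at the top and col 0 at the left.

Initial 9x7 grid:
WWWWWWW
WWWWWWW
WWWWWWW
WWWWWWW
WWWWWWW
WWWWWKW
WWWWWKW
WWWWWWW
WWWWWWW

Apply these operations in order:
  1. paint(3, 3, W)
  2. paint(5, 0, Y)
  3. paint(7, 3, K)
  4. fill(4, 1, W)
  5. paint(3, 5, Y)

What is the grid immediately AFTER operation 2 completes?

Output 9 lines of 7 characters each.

Answer: WWWWWWW
WWWWWWW
WWWWWWW
WWWWWWW
WWWWWWW
YWWWWKW
WWWWWKW
WWWWWWW
WWWWWWW

Derivation:
After op 1 paint(3,3,W):
WWWWWWW
WWWWWWW
WWWWWWW
WWWWWWW
WWWWWWW
WWWWWKW
WWWWWKW
WWWWWWW
WWWWWWW
After op 2 paint(5,0,Y):
WWWWWWW
WWWWWWW
WWWWWWW
WWWWWWW
WWWWWWW
YWWWWKW
WWWWWKW
WWWWWWW
WWWWWWW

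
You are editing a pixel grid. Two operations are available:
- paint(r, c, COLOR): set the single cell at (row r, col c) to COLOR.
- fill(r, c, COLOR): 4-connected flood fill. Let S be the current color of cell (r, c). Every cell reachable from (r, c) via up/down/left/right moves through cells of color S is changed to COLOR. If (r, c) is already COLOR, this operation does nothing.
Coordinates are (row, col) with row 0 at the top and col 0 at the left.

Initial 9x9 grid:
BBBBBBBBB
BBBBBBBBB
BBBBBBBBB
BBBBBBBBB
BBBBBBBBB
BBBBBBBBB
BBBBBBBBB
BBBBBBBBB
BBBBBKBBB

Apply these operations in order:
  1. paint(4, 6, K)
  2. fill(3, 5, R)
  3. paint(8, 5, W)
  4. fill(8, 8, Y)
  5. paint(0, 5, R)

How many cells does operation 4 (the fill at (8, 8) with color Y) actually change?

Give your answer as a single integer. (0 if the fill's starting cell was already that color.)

After op 1 paint(4,6,K):
BBBBBBBBB
BBBBBBBBB
BBBBBBBBB
BBBBBBBBB
BBBBBBKBB
BBBBBBBBB
BBBBBBBBB
BBBBBBBBB
BBBBBKBBB
After op 2 fill(3,5,R) [79 cells changed]:
RRRRRRRRR
RRRRRRRRR
RRRRRRRRR
RRRRRRRRR
RRRRRRKRR
RRRRRRRRR
RRRRRRRRR
RRRRRRRRR
RRRRRKRRR
After op 3 paint(8,5,W):
RRRRRRRRR
RRRRRRRRR
RRRRRRRRR
RRRRRRRRR
RRRRRRKRR
RRRRRRRRR
RRRRRRRRR
RRRRRRRRR
RRRRRWRRR
After op 4 fill(8,8,Y) [79 cells changed]:
YYYYYYYYY
YYYYYYYYY
YYYYYYYYY
YYYYYYYYY
YYYYYYKYY
YYYYYYYYY
YYYYYYYYY
YYYYYYYYY
YYYYYWYYY

Answer: 79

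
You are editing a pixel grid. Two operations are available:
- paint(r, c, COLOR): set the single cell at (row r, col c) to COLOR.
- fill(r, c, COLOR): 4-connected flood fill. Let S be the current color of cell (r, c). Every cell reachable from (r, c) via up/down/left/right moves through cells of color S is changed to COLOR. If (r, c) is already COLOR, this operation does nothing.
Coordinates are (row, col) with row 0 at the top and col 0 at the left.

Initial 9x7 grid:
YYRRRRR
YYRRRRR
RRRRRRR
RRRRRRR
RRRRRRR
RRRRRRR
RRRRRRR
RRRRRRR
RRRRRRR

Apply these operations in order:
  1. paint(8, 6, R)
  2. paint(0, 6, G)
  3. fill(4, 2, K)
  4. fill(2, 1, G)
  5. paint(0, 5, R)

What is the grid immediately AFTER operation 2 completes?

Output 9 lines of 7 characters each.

After op 1 paint(8,6,R):
YYRRRRR
YYRRRRR
RRRRRRR
RRRRRRR
RRRRRRR
RRRRRRR
RRRRRRR
RRRRRRR
RRRRRRR
After op 2 paint(0,6,G):
YYRRRRG
YYRRRRR
RRRRRRR
RRRRRRR
RRRRRRR
RRRRRRR
RRRRRRR
RRRRRRR
RRRRRRR

Answer: YYRRRRG
YYRRRRR
RRRRRRR
RRRRRRR
RRRRRRR
RRRRRRR
RRRRRRR
RRRRRRR
RRRRRRR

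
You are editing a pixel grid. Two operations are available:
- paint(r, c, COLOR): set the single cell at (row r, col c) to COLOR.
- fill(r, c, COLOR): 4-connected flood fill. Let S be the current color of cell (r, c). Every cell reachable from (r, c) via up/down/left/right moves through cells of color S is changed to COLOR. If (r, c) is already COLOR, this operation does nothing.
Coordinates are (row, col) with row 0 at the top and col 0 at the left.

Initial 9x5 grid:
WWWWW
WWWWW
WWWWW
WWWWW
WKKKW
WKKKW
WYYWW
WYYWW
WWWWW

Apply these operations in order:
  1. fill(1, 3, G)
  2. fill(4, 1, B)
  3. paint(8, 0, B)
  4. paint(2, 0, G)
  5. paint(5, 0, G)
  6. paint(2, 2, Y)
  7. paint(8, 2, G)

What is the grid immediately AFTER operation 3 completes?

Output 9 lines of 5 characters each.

After op 1 fill(1,3,G) [35 cells changed]:
GGGGG
GGGGG
GGGGG
GGGGG
GKKKG
GKKKG
GYYGG
GYYGG
GGGGG
After op 2 fill(4,1,B) [6 cells changed]:
GGGGG
GGGGG
GGGGG
GGGGG
GBBBG
GBBBG
GYYGG
GYYGG
GGGGG
After op 3 paint(8,0,B):
GGGGG
GGGGG
GGGGG
GGGGG
GBBBG
GBBBG
GYYGG
GYYGG
BGGGG

Answer: GGGGG
GGGGG
GGGGG
GGGGG
GBBBG
GBBBG
GYYGG
GYYGG
BGGGG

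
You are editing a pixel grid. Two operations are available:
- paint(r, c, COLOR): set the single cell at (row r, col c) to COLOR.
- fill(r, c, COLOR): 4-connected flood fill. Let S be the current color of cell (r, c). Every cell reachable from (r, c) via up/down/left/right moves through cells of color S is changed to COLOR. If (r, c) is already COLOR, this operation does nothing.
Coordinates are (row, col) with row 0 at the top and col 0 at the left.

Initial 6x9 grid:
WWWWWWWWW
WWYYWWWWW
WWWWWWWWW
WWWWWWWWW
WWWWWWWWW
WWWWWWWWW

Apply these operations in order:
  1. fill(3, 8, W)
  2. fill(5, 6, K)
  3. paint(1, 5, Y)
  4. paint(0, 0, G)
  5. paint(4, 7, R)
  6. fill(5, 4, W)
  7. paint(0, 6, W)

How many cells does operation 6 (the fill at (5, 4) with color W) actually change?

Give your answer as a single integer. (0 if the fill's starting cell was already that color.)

After op 1 fill(3,8,W) [0 cells changed]:
WWWWWWWWW
WWYYWWWWW
WWWWWWWWW
WWWWWWWWW
WWWWWWWWW
WWWWWWWWW
After op 2 fill(5,6,K) [52 cells changed]:
KKKKKKKKK
KKYYKKKKK
KKKKKKKKK
KKKKKKKKK
KKKKKKKKK
KKKKKKKKK
After op 3 paint(1,5,Y):
KKKKKKKKK
KKYYKYKKK
KKKKKKKKK
KKKKKKKKK
KKKKKKKKK
KKKKKKKKK
After op 4 paint(0,0,G):
GKKKKKKKK
KKYYKYKKK
KKKKKKKKK
KKKKKKKKK
KKKKKKKKK
KKKKKKKKK
After op 5 paint(4,7,R):
GKKKKKKKK
KKYYKYKKK
KKKKKKKKK
KKKKKKKKK
KKKKKKKRK
KKKKKKKKK
After op 6 fill(5,4,W) [49 cells changed]:
GWWWWWWWW
WWYYWYWWW
WWWWWWWWW
WWWWWWWWW
WWWWWWWRW
WWWWWWWWW

Answer: 49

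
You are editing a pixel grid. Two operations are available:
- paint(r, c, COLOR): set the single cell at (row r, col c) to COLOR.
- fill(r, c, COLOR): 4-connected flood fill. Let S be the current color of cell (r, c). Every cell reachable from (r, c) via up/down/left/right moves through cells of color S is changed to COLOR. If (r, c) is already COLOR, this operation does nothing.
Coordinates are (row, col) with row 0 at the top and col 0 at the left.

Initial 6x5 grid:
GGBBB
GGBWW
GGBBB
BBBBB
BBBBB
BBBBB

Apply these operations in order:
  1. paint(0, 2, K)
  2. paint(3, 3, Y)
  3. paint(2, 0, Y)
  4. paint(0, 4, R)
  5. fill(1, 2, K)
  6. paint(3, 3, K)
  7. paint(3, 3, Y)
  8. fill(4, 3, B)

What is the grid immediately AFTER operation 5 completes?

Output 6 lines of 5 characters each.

After op 1 paint(0,2,K):
GGKBB
GGBWW
GGBBB
BBBBB
BBBBB
BBBBB
After op 2 paint(3,3,Y):
GGKBB
GGBWW
GGBBB
BBBYB
BBBBB
BBBBB
After op 3 paint(2,0,Y):
GGKBB
GGBWW
YGBBB
BBBYB
BBBBB
BBBBB
After op 4 paint(0,4,R):
GGKBR
GGBWW
YGBBB
BBBYB
BBBBB
BBBBB
After op 5 fill(1,2,K) [18 cells changed]:
GGKBR
GGKWW
YGKKK
KKKYK
KKKKK
KKKKK

Answer: GGKBR
GGKWW
YGKKK
KKKYK
KKKKK
KKKKK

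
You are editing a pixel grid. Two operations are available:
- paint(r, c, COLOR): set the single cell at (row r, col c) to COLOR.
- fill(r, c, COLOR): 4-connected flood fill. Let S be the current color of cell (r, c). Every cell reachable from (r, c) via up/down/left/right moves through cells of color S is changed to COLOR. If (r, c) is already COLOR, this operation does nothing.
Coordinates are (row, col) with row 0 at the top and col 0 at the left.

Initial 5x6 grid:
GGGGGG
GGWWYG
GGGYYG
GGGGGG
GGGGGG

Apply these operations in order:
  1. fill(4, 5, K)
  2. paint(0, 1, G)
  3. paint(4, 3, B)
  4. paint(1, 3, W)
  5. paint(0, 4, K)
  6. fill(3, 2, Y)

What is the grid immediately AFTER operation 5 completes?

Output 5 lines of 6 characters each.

Answer: KGKKKK
KKWWYK
KKKYYK
KKKKKK
KKKBKK

Derivation:
After op 1 fill(4,5,K) [25 cells changed]:
KKKKKK
KKWWYK
KKKYYK
KKKKKK
KKKKKK
After op 2 paint(0,1,G):
KGKKKK
KKWWYK
KKKYYK
KKKKKK
KKKKKK
After op 3 paint(4,3,B):
KGKKKK
KKWWYK
KKKYYK
KKKKKK
KKKBKK
After op 4 paint(1,3,W):
KGKKKK
KKWWYK
KKKYYK
KKKKKK
KKKBKK
After op 5 paint(0,4,K):
KGKKKK
KKWWYK
KKKYYK
KKKKKK
KKKBKK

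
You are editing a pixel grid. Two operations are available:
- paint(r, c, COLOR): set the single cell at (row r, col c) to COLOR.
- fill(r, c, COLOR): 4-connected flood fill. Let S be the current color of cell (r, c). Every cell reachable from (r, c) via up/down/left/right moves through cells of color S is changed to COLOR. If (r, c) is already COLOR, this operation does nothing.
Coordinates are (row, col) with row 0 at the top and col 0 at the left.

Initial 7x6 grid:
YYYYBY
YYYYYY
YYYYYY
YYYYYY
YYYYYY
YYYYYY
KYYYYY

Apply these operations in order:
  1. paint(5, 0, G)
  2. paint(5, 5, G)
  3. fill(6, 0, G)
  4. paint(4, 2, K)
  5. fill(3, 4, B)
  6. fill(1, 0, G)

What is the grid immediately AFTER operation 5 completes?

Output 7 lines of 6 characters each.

After op 1 paint(5,0,G):
YYYYBY
YYYYYY
YYYYYY
YYYYYY
YYYYYY
GYYYYY
KYYYYY
After op 2 paint(5,5,G):
YYYYBY
YYYYYY
YYYYYY
YYYYYY
YYYYYY
GYYYYG
KYYYYY
After op 3 fill(6,0,G) [1 cells changed]:
YYYYBY
YYYYYY
YYYYYY
YYYYYY
YYYYYY
GYYYYG
GYYYYY
After op 4 paint(4,2,K):
YYYYBY
YYYYYY
YYYYYY
YYYYYY
YYKYYY
GYYYYG
GYYYYY
After op 5 fill(3,4,B) [37 cells changed]:
BBBBBB
BBBBBB
BBBBBB
BBBBBB
BBKBBB
GBBBBG
GBBBBB

Answer: BBBBBB
BBBBBB
BBBBBB
BBBBBB
BBKBBB
GBBBBG
GBBBBB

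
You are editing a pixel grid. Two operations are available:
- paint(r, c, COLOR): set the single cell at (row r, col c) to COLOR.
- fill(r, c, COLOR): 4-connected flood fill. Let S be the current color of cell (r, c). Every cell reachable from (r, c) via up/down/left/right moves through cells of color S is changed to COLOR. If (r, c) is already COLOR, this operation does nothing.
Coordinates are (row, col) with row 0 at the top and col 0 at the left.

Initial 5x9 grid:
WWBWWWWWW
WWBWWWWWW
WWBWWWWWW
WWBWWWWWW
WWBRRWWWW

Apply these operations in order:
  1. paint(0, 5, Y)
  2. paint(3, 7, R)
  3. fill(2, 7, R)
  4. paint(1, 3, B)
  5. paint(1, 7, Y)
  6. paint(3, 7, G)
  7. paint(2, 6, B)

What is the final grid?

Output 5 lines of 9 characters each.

After op 1 paint(0,5,Y):
WWBWWYWWW
WWBWWWWWW
WWBWWWWWW
WWBWWWWWW
WWBRRWWWW
After op 2 paint(3,7,R):
WWBWWYWWW
WWBWWWWWW
WWBWWWWWW
WWBWWWWRW
WWBRRWWWW
After op 3 fill(2,7,R) [26 cells changed]:
WWBRRYRRR
WWBRRRRRR
WWBRRRRRR
WWBRRRRRR
WWBRRRRRR
After op 4 paint(1,3,B):
WWBRRYRRR
WWBBRRRRR
WWBRRRRRR
WWBRRRRRR
WWBRRRRRR
After op 5 paint(1,7,Y):
WWBRRYRRR
WWBBRRRYR
WWBRRRRRR
WWBRRRRRR
WWBRRRRRR
After op 6 paint(3,7,G):
WWBRRYRRR
WWBBRRRYR
WWBRRRRRR
WWBRRRRGR
WWBRRRRRR
After op 7 paint(2,6,B):
WWBRRYRRR
WWBBRRRYR
WWBRRRBRR
WWBRRRRGR
WWBRRRRRR

Answer: WWBRRYRRR
WWBBRRRYR
WWBRRRBRR
WWBRRRRGR
WWBRRRRRR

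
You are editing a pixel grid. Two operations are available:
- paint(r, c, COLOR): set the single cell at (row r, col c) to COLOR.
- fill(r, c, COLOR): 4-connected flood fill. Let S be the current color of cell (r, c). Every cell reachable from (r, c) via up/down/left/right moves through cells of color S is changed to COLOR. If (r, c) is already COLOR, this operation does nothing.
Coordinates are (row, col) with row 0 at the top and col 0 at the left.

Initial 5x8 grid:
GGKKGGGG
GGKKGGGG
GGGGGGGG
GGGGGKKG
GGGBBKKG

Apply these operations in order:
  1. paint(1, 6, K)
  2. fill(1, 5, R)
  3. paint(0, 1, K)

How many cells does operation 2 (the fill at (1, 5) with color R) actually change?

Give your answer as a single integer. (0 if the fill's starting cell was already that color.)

Answer: 29

Derivation:
After op 1 paint(1,6,K):
GGKKGGGG
GGKKGGKG
GGGGGGGG
GGGGGKKG
GGGBBKKG
After op 2 fill(1,5,R) [29 cells changed]:
RRKKRRRR
RRKKRRKR
RRRRRRRR
RRRRRKKR
RRRBBKKR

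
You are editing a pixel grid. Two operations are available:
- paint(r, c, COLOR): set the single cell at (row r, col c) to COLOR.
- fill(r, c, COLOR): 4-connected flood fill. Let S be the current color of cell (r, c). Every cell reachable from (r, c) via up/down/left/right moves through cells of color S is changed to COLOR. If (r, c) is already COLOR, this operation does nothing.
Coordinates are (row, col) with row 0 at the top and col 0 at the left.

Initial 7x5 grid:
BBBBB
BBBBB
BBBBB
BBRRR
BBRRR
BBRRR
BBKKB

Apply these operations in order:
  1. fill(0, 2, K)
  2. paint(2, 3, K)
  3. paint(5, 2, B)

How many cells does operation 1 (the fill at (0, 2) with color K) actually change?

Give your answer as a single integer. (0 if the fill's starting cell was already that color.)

Answer: 23

Derivation:
After op 1 fill(0,2,K) [23 cells changed]:
KKKKK
KKKKK
KKKKK
KKRRR
KKRRR
KKRRR
KKKKB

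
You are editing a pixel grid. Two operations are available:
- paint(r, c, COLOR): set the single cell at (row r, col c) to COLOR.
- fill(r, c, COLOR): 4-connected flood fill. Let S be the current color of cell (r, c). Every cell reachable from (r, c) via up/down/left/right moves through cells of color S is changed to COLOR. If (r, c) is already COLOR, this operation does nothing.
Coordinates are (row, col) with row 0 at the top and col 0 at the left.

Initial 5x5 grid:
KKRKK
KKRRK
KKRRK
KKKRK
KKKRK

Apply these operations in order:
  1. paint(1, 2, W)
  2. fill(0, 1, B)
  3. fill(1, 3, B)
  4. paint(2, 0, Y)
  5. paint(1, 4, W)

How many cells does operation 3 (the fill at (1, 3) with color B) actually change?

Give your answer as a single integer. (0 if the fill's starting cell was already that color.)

After op 1 paint(1,2,W):
KKRKK
KKWRK
KKRRK
KKKRK
KKKRK
After op 2 fill(0,1,B) [12 cells changed]:
BBRKK
BBWRK
BBRRK
BBBRK
BBBRK
After op 3 fill(1,3,B) [5 cells changed]:
BBRKK
BBWBK
BBBBK
BBBBK
BBBBK

Answer: 5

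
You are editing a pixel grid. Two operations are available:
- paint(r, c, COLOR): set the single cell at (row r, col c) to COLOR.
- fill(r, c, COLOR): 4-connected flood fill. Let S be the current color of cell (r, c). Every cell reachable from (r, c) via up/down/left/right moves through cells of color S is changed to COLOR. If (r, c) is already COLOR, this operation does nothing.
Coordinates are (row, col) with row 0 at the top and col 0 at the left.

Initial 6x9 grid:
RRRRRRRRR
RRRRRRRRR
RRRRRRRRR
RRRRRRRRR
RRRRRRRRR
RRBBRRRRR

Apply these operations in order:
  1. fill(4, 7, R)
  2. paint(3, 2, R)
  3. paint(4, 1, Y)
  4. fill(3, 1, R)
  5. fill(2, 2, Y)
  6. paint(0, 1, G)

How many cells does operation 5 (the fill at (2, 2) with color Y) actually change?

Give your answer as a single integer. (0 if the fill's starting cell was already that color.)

After op 1 fill(4,7,R) [0 cells changed]:
RRRRRRRRR
RRRRRRRRR
RRRRRRRRR
RRRRRRRRR
RRRRRRRRR
RRBBRRRRR
After op 2 paint(3,2,R):
RRRRRRRRR
RRRRRRRRR
RRRRRRRRR
RRRRRRRRR
RRRRRRRRR
RRBBRRRRR
After op 3 paint(4,1,Y):
RRRRRRRRR
RRRRRRRRR
RRRRRRRRR
RRRRRRRRR
RYRRRRRRR
RRBBRRRRR
After op 4 fill(3,1,R) [0 cells changed]:
RRRRRRRRR
RRRRRRRRR
RRRRRRRRR
RRRRRRRRR
RYRRRRRRR
RRBBRRRRR
After op 5 fill(2,2,Y) [51 cells changed]:
YYYYYYYYY
YYYYYYYYY
YYYYYYYYY
YYYYYYYYY
YYYYYYYYY
YYBBYYYYY

Answer: 51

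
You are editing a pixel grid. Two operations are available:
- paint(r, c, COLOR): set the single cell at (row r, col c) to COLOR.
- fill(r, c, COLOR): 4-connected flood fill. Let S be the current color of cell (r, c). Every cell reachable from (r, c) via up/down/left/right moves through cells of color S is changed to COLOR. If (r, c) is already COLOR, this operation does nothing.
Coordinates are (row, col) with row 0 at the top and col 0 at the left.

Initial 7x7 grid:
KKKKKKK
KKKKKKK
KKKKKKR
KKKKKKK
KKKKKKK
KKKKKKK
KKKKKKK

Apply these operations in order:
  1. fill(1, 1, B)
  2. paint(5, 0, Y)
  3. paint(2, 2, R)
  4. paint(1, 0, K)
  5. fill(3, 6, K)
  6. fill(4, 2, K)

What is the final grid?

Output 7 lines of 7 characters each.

Answer: KKKKKKK
KKKKKKK
KKRKKKR
KKKKKKK
KKKKKKK
YKKKKKK
KKKKKKK

Derivation:
After op 1 fill(1,1,B) [48 cells changed]:
BBBBBBB
BBBBBBB
BBBBBBR
BBBBBBB
BBBBBBB
BBBBBBB
BBBBBBB
After op 2 paint(5,0,Y):
BBBBBBB
BBBBBBB
BBBBBBR
BBBBBBB
BBBBBBB
YBBBBBB
BBBBBBB
After op 3 paint(2,2,R):
BBBBBBB
BBBBBBB
BBRBBBR
BBBBBBB
BBBBBBB
YBBBBBB
BBBBBBB
After op 4 paint(1,0,K):
BBBBBBB
KBBBBBB
BBRBBBR
BBBBBBB
BBBBBBB
YBBBBBB
BBBBBBB
After op 5 fill(3,6,K) [45 cells changed]:
KKKKKKK
KKKKKKK
KKRKKKR
KKKKKKK
KKKKKKK
YKKKKKK
KKKKKKK
After op 6 fill(4,2,K) [0 cells changed]:
KKKKKKK
KKKKKKK
KKRKKKR
KKKKKKK
KKKKKKK
YKKKKKK
KKKKKKK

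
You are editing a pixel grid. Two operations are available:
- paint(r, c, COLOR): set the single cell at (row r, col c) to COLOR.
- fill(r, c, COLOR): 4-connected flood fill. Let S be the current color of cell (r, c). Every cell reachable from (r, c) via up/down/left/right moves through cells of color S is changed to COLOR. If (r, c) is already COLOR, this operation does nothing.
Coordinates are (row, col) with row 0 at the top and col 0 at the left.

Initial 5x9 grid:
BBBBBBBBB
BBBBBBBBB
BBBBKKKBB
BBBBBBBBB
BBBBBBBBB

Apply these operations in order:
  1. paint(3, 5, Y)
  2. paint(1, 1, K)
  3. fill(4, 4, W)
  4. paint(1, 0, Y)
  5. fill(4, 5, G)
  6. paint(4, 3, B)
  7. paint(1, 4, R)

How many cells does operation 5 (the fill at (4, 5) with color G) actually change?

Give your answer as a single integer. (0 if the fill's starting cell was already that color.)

Answer: 39

Derivation:
After op 1 paint(3,5,Y):
BBBBBBBBB
BBBBBBBBB
BBBBKKKBB
BBBBBYBBB
BBBBBBBBB
After op 2 paint(1,1,K):
BBBBBBBBB
BKBBBBBBB
BBBBKKKBB
BBBBBYBBB
BBBBBBBBB
After op 3 fill(4,4,W) [40 cells changed]:
WWWWWWWWW
WKWWWWWWW
WWWWKKKWW
WWWWWYWWW
WWWWWWWWW
After op 4 paint(1,0,Y):
WWWWWWWWW
YKWWWWWWW
WWWWKKKWW
WWWWWYWWW
WWWWWWWWW
After op 5 fill(4,5,G) [39 cells changed]:
GGGGGGGGG
YKGGGGGGG
GGGGKKKGG
GGGGGYGGG
GGGGGGGGG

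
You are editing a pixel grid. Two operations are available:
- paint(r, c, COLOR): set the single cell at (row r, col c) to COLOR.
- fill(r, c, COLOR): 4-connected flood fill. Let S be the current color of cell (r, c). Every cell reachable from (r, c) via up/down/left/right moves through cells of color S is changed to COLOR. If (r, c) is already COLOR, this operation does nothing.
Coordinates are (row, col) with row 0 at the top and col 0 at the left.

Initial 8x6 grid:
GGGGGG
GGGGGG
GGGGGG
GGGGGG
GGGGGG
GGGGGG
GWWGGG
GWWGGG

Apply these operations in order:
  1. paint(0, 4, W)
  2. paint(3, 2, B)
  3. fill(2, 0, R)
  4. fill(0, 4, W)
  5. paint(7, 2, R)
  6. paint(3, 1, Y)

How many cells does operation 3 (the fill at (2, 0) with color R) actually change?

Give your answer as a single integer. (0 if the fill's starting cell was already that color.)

Answer: 42

Derivation:
After op 1 paint(0,4,W):
GGGGWG
GGGGGG
GGGGGG
GGGGGG
GGGGGG
GGGGGG
GWWGGG
GWWGGG
After op 2 paint(3,2,B):
GGGGWG
GGGGGG
GGGGGG
GGBGGG
GGGGGG
GGGGGG
GWWGGG
GWWGGG
After op 3 fill(2,0,R) [42 cells changed]:
RRRRWR
RRRRRR
RRRRRR
RRBRRR
RRRRRR
RRRRRR
RWWRRR
RWWRRR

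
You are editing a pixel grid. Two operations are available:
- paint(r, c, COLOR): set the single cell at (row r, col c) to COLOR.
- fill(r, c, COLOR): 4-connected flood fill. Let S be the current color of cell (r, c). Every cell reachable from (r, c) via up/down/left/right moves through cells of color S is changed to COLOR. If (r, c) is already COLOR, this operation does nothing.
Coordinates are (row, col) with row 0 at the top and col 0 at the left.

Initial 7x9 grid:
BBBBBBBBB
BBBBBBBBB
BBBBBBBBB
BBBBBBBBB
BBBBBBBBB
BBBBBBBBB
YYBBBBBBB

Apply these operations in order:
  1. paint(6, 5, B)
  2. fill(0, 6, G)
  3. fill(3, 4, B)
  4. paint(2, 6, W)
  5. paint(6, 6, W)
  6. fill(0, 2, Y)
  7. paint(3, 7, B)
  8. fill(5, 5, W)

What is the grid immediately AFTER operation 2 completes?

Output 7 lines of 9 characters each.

Answer: GGGGGGGGG
GGGGGGGGG
GGGGGGGGG
GGGGGGGGG
GGGGGGGGG
GGGGGGGGG
YYGGGGGGG

Derivation:
After op 1 paint(6,5,B):
BBBBBBBBB
BBBBBBBBB
BBBBBBBBB
BBBBBBBBB
BBBBBBBBB
BBBBBBBBB
YYBBBBBBB
After op 2 fill(0,6,G) [61 cells changed]:
GGGGGGGGG
GGGGGGGGG
GGGGGGGGG
GGGGGGGGG
GGGGGGGGG
GGGGGGGGG
YYGGGGGGG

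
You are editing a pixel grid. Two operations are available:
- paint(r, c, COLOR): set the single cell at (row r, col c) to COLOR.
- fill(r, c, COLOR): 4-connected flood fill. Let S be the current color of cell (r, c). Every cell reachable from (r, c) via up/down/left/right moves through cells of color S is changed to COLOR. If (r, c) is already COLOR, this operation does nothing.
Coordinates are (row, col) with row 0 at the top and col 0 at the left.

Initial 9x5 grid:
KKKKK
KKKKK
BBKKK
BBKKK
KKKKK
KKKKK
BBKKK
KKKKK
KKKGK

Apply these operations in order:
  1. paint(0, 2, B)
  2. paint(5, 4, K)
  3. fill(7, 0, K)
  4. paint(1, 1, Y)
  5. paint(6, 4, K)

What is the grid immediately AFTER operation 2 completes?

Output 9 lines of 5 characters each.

After op 1 paint(0,2,B):
KKBKK
KKKKK
BBKKK
BBKKK
KKKKK
KKKKK
BBKKK
KKKKK
KKKGK
After op 2 paint(5,4,K):
KKBKK
KKKKK
BBKKK
BBKKK
KKKKK
KKKKK
BBKKK
KKKKK
KKKGK

Answer: KKBKK
KKKKK
BBKKK
BBKKK
KKKKK
KKKKK
BBKKK
KKKKK
KKKGK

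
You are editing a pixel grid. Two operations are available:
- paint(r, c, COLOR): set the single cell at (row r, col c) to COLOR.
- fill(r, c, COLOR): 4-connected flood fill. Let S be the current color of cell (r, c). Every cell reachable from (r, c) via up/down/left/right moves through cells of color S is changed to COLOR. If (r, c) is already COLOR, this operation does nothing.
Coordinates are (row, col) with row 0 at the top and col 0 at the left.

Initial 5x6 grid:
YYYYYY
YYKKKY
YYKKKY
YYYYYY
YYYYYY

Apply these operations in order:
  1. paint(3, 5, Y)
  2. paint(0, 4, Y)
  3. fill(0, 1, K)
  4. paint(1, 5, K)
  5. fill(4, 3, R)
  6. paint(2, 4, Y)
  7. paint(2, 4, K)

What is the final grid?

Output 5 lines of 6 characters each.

After op 1 paint(3,5,Y):
YYYYYY
YYKKKY
YYKKKY
YYYYYY
YYYYYY
After op 2 paint(0,4,Y):
YYYYYY
YYKKKY
YYKKKY
YYYYYY
YYYYYY
After op 3 fill(0,1,K) [24 cells changed]:
KKKKKK
KKKKKK
KKKKKK
KKKKKK
KKKKKK
After op 4 paint(1,5,K):
KKKKKK
KKKKKK
KKKKKK
KKKKKK
KKKKKK
After op 5 fill(4,3,R) [30 cells changed]:
RRRRRR
RRRRRR
RRRRRR
RRRRRR
RRRRRR
After op 6 paint(2,4,Y):
RRRRRR
RRRRRR
RRRRYR
RRRRRR
RRRRRR
After op 7 paint(2,4,K):
RRRRRR
RRRRRR
RRRRKR
RRRRRR
RRRRRR

Answer: RRRRRR
RRRRRR
RRRRKR
RRRRRR
RRRRRR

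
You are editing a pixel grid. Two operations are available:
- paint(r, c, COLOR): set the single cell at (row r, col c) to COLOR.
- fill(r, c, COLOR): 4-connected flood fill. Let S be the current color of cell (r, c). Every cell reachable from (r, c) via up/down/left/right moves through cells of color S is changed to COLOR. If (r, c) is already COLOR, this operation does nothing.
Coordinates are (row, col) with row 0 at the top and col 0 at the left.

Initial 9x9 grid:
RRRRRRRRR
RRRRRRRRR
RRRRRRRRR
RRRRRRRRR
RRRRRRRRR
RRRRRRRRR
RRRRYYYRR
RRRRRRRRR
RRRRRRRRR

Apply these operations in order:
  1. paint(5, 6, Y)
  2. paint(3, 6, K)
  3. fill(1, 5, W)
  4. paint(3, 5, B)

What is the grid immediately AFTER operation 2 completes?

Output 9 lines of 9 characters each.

Answer: RRRRRRRRR
RRRRRRRRR
RRRRRRRRR
RRRRRRKRR
RRRRRRRRR
RRRRRRYRR
RRRRYYYRR
RRRRRRRRR
RRRRRRRRR

Derivation:
After op 1 paint(5,6,Y):
RRRRRRRRR
RRRRRRRRR
RRRRRRRRR
RRRRRRRRR
RRRRRRRRR
RRRRRRYRR
RRRRYYYRR
RRRRRRRRR
RRRRRRRRR
After op 2 paint(3,6,K):
RRRRRRRRR
RRRRRRRRR
RRRRRRRRR
RRRRRRKRR
RRRRRRRRR
RRRRRRYRR
RRRRYYYRR
RRRRRRRRR
RRRRRRRRR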